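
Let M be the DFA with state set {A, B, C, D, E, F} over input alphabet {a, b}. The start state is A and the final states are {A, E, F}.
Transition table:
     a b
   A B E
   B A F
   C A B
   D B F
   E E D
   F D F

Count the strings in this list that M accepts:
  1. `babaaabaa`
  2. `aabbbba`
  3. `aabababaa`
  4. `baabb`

1

`babaaabaa`: rejected
`aabbbba`: rejected
`aabababaa`: rejected
`baabb`: accepted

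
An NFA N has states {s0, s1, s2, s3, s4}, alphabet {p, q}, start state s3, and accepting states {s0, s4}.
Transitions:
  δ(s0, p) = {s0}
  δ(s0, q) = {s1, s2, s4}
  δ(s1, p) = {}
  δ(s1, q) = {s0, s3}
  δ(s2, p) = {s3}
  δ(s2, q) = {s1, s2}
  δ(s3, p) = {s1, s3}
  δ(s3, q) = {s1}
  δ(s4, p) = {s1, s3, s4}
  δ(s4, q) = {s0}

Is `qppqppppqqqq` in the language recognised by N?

Start: {s3}
read q: {s1}
read p: {}
The reachable set is empty and stays empty for the remaining 10 symbols.
Reachable ∩ accepting = {} — empty.

rejected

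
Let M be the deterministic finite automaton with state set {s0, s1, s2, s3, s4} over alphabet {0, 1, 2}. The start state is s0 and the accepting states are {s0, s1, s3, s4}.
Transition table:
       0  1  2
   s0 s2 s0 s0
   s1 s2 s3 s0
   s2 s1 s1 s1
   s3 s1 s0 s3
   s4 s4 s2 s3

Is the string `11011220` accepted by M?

s0 --1--> s0
s0 --1--> s0
s0 --0--> s2
s2 --1--> s1
s1 --1--> s3
s3 --2--> s3
s3 --2--> s3
s3 --0--> s1
End in state s1, which is an accepting state.

accepted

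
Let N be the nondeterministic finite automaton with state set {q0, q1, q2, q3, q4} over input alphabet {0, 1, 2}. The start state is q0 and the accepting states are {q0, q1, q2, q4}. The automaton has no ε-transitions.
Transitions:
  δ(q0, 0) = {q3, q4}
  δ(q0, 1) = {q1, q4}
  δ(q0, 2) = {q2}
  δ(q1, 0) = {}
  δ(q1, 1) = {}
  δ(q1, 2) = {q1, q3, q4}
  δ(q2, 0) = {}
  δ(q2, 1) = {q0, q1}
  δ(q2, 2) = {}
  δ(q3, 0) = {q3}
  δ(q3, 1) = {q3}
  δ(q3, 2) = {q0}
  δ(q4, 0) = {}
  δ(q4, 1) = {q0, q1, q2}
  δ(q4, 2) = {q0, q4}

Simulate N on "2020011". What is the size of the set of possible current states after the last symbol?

0

Start: {q0}
read 2: {q2}
read 0: {}
The reachable set is empty and stays empty for the remaining 5 symbols.
Final reachable set {} has 0 states.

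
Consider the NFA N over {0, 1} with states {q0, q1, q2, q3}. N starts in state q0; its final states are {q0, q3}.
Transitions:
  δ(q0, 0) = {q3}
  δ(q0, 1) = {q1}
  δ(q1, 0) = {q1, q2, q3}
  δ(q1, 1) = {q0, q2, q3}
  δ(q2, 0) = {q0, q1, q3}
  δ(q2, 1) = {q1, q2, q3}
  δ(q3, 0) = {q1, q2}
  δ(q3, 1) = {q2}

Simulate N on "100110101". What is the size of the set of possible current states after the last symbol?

Start: {q0}
read 1: {q1}
read 0: {q1, q2, q3}
read 0: {q0, q1, q2, q3}
read 1: {q0, q1, q2, q3}
read 1: {q0, q1, q2, q3}
read 0: {q0, q1, q2, q3}
read 1: {q0, q1, q2, q3}
read 0: {q0, q1, q2, q3}
read 1: {q0, q1, q2, q3}
Final reachable set {q0, q1, q2, q3} has 4 states.

4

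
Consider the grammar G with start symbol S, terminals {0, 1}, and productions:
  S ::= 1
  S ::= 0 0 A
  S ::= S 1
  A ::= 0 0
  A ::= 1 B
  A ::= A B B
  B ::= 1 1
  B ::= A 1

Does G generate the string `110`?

no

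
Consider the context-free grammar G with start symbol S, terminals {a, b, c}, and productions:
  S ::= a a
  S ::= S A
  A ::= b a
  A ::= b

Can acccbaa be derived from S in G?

no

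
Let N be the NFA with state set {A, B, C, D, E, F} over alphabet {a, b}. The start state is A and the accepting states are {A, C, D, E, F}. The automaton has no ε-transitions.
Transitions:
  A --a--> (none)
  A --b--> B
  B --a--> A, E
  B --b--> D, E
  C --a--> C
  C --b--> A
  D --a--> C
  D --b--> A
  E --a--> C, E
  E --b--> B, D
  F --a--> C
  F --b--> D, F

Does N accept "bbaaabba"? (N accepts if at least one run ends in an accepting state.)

Start: {A}
read b: {B}
read b: {D, E}
read a: {C, E}
read a: {C, E}
read a: {C, E}
read b: {A, B, D}
read b: {A, B, D, E}
read a: {A, C, E}
Reachable ∩ accepting = {A, C, E} — nonempty.

accepted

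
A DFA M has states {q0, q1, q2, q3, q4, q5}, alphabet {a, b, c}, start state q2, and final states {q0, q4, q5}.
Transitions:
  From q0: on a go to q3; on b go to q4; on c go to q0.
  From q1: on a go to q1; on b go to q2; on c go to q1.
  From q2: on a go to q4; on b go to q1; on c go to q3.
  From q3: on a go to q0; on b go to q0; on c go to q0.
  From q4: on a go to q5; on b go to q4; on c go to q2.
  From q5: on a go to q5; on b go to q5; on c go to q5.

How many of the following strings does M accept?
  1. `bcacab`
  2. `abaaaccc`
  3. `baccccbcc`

`bcacab`: rejected
`abaaaccc`: accepted
`baccccbcc`: accepted

2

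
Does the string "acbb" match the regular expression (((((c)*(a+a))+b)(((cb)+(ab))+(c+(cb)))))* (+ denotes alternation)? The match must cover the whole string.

acbb cannot be split into zero or more pieces each matching ((((c)*(a+a))+b)(((cb)+(ab))+(c+(cb)))).

no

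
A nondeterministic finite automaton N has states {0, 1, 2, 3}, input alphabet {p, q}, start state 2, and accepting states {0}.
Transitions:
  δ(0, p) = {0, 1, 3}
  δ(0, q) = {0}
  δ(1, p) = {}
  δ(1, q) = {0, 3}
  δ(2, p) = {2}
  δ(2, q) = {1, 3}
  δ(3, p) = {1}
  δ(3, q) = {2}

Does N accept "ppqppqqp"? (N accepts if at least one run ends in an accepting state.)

rejected

Start: {2}
read p: {2}
read p: {2}
read q: {1, 3}
read p: {1}
read p: {}
The reachable set is empty and stays empty for the remaining 3 symbols.
Reachable ∩ accepting = {} — empty.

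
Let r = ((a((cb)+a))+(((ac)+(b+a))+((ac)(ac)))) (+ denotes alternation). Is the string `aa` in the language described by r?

yes

The left alternative (a((cb)+a)) matches aa.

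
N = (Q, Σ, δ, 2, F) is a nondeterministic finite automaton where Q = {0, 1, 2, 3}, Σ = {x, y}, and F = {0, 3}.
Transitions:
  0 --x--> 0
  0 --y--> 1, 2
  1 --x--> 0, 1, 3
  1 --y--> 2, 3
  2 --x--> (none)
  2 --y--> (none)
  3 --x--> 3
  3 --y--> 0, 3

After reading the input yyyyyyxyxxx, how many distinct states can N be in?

Start: {2}
read y: {}
The reachable set is empty and stays empty for the remaining 10 symbols.
Final reachable set {} has 0 states.

0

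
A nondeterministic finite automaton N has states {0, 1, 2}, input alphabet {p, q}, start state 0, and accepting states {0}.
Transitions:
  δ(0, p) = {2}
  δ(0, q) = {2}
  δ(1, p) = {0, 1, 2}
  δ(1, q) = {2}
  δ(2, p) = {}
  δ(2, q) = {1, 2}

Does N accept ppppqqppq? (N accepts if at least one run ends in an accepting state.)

rejected

Start: {0}
read p: {2}
read p: {}
The reachable set is empty and stays empty for the remaining 7 symbols.
Reachable ∩ accepting = {} — empty.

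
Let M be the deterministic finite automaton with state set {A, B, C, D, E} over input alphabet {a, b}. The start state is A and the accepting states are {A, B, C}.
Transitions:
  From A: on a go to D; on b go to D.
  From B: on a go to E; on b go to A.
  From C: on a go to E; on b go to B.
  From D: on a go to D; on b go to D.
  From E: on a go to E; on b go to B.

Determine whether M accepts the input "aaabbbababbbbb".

A --a--> D
D --a--> D
D --a--> D
D --b--> D
D --b--> D
D --b--> D
D --a--> D
D --b--> D
D --a--> D
D --b--> D
D --b--> D
D --b--> D
D --b--> D
D --b--> D
End in state D, which is not an accepting state.

rejected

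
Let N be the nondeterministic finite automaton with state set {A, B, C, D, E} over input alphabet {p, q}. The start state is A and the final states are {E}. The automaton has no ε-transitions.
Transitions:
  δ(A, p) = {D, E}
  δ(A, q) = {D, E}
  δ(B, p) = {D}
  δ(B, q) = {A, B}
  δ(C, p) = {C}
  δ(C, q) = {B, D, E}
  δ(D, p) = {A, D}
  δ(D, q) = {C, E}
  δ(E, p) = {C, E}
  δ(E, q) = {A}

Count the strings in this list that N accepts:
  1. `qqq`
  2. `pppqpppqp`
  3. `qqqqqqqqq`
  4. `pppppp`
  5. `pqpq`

`qqq`: accepted
`pppqpppqp`: accepted
`qqqqqqqqq`: accepted
`pppppp`: accepted
`pqpq`: accepted

5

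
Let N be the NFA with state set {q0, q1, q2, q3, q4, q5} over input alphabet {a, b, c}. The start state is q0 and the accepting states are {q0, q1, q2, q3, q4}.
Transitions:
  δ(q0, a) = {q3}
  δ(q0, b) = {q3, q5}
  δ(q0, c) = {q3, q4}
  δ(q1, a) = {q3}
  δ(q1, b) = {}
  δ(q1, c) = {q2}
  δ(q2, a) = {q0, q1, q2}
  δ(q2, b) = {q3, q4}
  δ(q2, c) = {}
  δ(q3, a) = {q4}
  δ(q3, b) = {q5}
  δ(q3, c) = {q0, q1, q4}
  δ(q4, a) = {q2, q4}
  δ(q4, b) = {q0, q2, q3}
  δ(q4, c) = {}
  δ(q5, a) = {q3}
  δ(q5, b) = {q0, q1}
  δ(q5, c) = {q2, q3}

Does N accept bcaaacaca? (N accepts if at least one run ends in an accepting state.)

Start: {q0}
read b: {q3, q5}
read c: {q0, q1, q2, q3, q4}
read a: {q0, q1, q2, q3, q4}
read a: {q0, q1, q2, q3, q4}
read a: {q0, q1, q2, q3, q4}
read c: {q0, q1, q2, q3, q4}
read a: {q0, q1, q2, q3, q4}
read c: {q0, q1, q2, q3, q4}
read a: {q0, q1, q2, q3, q4}
Reachable ∩ accepting = {q0, q1, q2, q3, q4} — nonempty.

accepted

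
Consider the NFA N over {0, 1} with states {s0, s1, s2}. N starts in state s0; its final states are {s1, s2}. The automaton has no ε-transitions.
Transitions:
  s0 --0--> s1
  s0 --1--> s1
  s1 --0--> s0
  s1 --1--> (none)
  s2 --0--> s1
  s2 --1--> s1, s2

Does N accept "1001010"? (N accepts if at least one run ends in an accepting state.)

rejected

Start: {s0}
read 1: {s1}
read 0: {s0}
read 0: {s1}
read 1: {}
The reachable set is empty and stays empty for the remaining 3 symbols.
Reachable ∩ accepting = {} — empty.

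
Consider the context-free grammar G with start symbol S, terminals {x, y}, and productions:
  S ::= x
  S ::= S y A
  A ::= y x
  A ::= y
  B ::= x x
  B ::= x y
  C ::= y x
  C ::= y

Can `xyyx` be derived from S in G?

S ⇒ SyA ⇒ xyA ⇒ xyyx

yes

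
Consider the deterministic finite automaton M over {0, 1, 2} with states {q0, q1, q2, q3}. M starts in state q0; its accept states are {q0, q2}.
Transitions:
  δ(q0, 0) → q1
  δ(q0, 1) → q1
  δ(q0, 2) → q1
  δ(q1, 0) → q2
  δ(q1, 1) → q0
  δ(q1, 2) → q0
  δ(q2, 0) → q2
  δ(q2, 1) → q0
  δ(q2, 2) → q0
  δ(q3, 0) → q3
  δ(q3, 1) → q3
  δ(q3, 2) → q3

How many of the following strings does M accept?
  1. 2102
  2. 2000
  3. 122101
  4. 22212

2102: accepted
2000: accepted
122101: accepted
22212: rejected

3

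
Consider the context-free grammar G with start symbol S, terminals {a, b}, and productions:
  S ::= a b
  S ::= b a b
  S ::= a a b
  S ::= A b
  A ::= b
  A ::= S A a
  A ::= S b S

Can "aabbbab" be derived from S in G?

no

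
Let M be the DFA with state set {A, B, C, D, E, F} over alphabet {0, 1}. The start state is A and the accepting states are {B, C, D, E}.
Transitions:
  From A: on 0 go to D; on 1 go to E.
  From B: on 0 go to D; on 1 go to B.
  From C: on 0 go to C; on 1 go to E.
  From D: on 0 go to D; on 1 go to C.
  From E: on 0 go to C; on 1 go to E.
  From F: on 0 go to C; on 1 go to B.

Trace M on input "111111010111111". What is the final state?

A --1--> E
E --1--> E
E --1--> E
E --1--> E
E --1--> E
E --1--> E
E --0--> C
C --1--> E
E --0--> C
C --1--> E
E --1--> E
E --1--> E
E --1--> E
E --1--> E
E --1--> E

E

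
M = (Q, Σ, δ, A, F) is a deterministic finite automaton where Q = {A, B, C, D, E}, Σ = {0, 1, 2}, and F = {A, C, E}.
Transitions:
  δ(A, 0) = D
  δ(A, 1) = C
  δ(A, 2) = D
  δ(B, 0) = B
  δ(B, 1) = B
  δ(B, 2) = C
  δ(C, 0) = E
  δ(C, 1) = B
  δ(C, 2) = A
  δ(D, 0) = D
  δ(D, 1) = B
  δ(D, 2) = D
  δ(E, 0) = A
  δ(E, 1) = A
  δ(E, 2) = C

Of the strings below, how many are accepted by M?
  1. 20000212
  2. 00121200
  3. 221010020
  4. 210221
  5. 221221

20000212: accepted
00121200: accepted
221010020: accepted
210221: accepted
221221: accepted

5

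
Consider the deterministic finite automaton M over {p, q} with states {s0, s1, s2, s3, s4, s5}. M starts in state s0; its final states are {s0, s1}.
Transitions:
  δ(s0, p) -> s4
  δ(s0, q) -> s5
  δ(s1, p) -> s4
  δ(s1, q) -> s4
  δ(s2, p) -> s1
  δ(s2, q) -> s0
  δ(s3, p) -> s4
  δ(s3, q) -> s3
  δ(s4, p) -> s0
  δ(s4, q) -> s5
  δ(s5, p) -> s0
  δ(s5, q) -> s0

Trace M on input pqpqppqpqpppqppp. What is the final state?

s0

s0 --p--> s4
s4 --q--> s5
s5 --p--> s0
s0 --q--> s5
s5 --p--> s0
s0 --p--> s4
s4 --q--> s5
s5 --p--> s0
s0 --q--> s5
s5 --p--> s0
s0 --p--> s4
s4 --p--> s0
s0 --q--> s5
s5 --p--> s0
s0 --p--> s4
s4 --p--> s0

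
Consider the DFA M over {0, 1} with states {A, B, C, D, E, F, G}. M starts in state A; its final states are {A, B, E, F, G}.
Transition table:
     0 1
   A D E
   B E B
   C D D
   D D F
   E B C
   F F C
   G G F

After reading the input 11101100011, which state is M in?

C

A --1--> E
E --1--> C
C --1--> D
D --0--> D
D --1--> F
F --1--> C
C --0--> D
D --0--> D
D --0--> D
D --1--> F
F --1--> C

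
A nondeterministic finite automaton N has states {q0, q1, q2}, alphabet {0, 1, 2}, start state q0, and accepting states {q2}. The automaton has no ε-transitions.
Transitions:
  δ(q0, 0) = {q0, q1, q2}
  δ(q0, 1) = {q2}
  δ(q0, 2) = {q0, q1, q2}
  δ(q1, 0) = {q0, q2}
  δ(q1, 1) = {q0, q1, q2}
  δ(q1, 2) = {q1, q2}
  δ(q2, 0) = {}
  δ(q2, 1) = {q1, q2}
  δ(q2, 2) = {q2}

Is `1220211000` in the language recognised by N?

rejected

Start: {q0}
read 1: {q2}
read 2: {q2}
read 2: {q2}
read 0: {}
The reachable set is empty and stays empty for the remaining 6 symbols.
Reachable ∩ accepting = {} — empty.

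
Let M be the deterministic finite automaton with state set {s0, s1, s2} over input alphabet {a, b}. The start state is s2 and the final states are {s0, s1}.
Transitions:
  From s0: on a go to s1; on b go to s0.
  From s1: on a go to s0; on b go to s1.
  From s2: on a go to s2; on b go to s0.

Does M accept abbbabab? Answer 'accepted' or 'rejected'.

s2 --a--> s2
s2 --b--> s0
s0 --b--> s0
s0 --b--> s0
s0 --a--> s1
s1 --b--> s1
s1 --a--> s0
s0 --b--> s0
End in state s0, which is an accepting state.

accepted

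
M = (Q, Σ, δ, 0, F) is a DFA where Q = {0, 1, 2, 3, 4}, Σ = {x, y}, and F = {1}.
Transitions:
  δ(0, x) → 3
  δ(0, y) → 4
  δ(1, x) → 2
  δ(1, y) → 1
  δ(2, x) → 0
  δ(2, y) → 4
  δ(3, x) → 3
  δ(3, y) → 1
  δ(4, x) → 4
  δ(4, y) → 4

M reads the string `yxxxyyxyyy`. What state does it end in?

0 --y--> 4
4 --x--> 4
4 --x--> 4
4 --x--> 4
4 --y--> 4
4 --y--> 4
4 --x--> 4
4 --y--> 4
4 --y--> 4
4 --y--> 4

4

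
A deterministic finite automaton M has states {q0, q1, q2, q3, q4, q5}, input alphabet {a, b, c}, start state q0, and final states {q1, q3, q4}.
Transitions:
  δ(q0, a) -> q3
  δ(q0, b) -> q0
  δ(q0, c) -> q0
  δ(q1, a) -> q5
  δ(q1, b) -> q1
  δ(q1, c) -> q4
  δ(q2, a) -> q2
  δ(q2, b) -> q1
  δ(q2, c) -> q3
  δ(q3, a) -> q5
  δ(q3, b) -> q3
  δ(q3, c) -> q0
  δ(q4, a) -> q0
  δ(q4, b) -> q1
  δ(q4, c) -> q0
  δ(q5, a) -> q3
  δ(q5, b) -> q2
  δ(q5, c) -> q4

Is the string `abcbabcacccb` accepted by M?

q0 --a--> q3
q3 --b--> q3
q3 --c--> q0
q0 --b--> q0
q0 --a--> q3
q3 --b--> q3
q3 --c--> q0
q0 --a--> q3
q3 --c--> q0
q0 --c--> q0
q0 --c--> q0
q0 --b--> q0
End in state q0, which is not an accepting state.

rejected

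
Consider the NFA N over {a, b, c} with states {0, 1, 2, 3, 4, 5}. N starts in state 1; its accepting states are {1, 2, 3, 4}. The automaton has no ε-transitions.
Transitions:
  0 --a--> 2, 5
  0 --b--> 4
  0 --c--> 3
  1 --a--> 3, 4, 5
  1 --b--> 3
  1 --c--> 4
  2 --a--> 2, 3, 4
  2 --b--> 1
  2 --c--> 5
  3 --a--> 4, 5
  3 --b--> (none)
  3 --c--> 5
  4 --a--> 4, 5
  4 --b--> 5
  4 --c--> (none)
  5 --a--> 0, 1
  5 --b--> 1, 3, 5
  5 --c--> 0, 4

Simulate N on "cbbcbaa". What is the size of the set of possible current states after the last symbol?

Start: {1}
read c: {4}
read b: {5}
read b: {1, 3, 5}
read c: {0, 4, 5}
read b: {1, 3, 4, 5}
read a: {0, 1, 3, 4, 5}
read a: {0, 1, 2, 3, 4, 5}
Final reachable set {0, 1, 2, 3, 4, 5} has 6 states.

6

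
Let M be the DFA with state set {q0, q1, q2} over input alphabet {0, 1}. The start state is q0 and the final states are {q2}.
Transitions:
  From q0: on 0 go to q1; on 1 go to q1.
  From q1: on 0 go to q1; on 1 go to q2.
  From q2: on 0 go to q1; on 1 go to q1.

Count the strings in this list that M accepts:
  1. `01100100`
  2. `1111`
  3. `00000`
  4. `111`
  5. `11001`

2

`01100100`: rejected
`1111`: accepted
`00000`: rejected
`111`: rejected
`11001`: accepted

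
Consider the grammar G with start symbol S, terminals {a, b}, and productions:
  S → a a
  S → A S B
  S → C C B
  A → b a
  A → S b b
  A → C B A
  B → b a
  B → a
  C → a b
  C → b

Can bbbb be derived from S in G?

no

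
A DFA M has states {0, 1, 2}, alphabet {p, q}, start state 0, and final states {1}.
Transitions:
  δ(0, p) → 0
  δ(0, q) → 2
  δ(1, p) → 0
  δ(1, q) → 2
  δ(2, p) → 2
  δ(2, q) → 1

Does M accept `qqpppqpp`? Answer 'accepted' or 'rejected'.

0 --q--> 2
2 --q--> 1
1 --p--> 0
0 --p--> 0
0 --p--> 0
0 --q--> 2
2 --p--> 2
2 --p--> 2
End in state 2, which is not an accepting state.

rejected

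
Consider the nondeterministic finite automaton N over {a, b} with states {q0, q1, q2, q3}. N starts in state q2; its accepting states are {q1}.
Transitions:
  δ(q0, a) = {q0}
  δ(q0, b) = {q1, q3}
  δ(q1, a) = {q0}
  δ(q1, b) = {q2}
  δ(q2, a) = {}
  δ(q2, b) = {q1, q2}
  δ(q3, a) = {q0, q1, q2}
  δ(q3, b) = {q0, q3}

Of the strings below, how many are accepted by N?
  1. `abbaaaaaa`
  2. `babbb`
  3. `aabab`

1

`abbaaaaaa`: rejected
`babbb`: accepted
`aabab`: rejected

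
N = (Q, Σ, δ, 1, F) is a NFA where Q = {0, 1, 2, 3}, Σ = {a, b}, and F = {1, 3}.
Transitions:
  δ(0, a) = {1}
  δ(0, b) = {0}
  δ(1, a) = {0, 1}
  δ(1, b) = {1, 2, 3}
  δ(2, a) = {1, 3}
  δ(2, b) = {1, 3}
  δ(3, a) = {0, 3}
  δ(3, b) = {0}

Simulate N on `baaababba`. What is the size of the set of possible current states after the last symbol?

3

Start: {1}
read b: {1, 2, 3}
read a: {0, 1, 3}
read a: {0, 1, 3}
read a: {0, 1, 3}
read b: {0, 1, 2, 3}
read a: {0, 1, 3}
read b: {0, 1, 2, 3}
read b: {0, 1, 2, 3}
read a: {0, 1, 3}
Final reachable set {0, 1, 3} has 3 states.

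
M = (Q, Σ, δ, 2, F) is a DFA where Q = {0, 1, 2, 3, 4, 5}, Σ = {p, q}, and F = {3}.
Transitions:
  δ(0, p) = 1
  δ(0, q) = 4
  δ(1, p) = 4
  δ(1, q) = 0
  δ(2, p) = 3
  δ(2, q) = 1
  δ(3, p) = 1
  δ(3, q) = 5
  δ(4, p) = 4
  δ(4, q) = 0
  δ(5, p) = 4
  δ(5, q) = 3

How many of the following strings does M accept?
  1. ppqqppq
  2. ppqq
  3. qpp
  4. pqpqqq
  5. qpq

0

ppqqppq: rejected
ppqq: rejected
qpp: rejected
pqpqqq: rejected
qpq: rejected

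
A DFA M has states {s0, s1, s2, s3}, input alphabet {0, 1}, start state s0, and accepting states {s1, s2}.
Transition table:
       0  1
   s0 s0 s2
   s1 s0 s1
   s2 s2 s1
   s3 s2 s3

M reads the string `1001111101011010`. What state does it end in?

s2

s0 --1--> s2
s2 --0--> s2
s2 --0--> s2
s2 --1--> s1
s1 --1--> s1
s1 --1--> s1
s1 --1--> s1
s1 --1--> s1
s1 --0--> s0
s0 --1--> s2
s2 --0--> s2
s2 --1--> s1
s1 --1--> s1
s1 --0--> s0
s0 --1--> s2
s2 --0--> s2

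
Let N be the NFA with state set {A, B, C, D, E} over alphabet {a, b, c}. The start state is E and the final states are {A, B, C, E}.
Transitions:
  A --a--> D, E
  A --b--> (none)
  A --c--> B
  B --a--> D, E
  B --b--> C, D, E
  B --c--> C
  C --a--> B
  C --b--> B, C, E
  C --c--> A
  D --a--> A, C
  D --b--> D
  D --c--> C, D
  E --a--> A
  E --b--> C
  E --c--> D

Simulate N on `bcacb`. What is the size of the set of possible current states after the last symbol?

Start: {E}
read b: {C}
read c: {A}
read a: {D, E}
read c: {C, D}
read b: {B, C, D, E}
Final reachable set {B, C, D, E} has 4 states.

4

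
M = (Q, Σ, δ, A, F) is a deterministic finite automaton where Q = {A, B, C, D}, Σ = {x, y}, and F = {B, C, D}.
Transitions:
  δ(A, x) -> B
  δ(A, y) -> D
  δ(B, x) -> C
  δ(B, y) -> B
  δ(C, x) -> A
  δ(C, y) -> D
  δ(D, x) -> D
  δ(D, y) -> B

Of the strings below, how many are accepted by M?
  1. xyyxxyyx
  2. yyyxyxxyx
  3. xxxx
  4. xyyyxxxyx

4

xyyxxyyx: accepted
yyyxyxxyx: accepted
xxxx: accepted
xyyyxxxyx: accepted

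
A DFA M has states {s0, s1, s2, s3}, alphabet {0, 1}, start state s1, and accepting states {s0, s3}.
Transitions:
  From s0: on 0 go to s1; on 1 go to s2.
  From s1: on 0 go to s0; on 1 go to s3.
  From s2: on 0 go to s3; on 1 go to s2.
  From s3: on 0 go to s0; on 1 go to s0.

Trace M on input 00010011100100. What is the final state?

s0

s1 --0--> s0
s0 --0--> s1
s1 --0--> s0
s0 --1--> s2
s2 --0--> s3
s3 --0--> s0
s0 --1--> s2
s2 --1--> s2
s2 --1--> s2
s2 --0--> s3
s3 --0--> s0
s0 --1--> s2
s2 --0--> s3
s3 --0--> s0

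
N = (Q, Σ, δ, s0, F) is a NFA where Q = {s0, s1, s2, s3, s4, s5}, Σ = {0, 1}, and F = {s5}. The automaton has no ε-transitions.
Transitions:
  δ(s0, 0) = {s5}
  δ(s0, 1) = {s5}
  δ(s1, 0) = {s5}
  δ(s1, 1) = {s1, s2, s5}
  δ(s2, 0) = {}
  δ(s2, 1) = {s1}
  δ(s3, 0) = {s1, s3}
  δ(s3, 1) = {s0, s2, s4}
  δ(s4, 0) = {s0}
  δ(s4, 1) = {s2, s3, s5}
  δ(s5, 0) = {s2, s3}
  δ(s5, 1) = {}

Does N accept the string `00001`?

Start: {s0}
read 0: {s5}
read 0: {s2, s3}
read 0: {s1, s3}
read 0: {s1, s3, s5}
read 1: {s0, s1, s2, s4, s5}
Reachable ∩ accepting = {s5} — nonempty.

accepted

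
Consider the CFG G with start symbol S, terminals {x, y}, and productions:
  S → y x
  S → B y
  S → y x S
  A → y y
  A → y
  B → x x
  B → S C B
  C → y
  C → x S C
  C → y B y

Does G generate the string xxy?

S ⇒ By ⇒ xxy

yes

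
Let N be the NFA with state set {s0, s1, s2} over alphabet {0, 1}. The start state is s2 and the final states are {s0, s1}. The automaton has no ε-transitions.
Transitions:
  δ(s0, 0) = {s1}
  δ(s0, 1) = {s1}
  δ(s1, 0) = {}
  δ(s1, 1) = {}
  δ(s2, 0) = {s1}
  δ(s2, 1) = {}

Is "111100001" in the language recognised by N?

rejected

Start: {s2}
read 1: {}
The reachable set is empty and stays empty for the remaining 8 symbols.
Reachable ∩ accepting = {} — empty.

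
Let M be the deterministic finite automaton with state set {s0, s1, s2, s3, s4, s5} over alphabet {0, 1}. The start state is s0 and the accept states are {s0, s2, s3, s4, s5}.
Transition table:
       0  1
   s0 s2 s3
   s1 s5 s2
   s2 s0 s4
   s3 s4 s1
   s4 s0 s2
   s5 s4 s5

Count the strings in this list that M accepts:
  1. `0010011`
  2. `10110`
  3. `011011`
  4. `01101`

2

`0010011`: rejected
`10110`: accepted
`011011`: rejected
`01101`: accepted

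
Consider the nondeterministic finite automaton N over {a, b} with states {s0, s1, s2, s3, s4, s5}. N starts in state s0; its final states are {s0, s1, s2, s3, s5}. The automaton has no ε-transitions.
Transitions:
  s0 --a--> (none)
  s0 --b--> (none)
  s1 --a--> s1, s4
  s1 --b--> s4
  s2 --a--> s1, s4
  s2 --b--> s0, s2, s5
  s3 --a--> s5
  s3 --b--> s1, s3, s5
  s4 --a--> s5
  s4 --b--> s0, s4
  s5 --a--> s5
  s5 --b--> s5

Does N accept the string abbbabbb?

rejected

Start: {s0}
read a: {}
The reachable set is empty and stays empty for the remaining 7 symbols.
Reachable ∩ accepting = {} — empty.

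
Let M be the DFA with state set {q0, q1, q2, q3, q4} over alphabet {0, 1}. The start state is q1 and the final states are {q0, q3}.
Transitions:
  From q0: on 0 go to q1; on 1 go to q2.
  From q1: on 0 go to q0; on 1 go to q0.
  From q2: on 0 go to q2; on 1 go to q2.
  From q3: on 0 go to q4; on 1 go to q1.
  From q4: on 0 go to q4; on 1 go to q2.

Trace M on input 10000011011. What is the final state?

q2

q1 --1--> q0
q0 --0--> q1
q1 --0--> q0
q0 --0--> q1
q1 --0--> q0
q0 --0--> q1
q1 --1--> q0
q0 --1--> q2
q2 --0--> q2
q2 --1--> q2
q2 --1--> q2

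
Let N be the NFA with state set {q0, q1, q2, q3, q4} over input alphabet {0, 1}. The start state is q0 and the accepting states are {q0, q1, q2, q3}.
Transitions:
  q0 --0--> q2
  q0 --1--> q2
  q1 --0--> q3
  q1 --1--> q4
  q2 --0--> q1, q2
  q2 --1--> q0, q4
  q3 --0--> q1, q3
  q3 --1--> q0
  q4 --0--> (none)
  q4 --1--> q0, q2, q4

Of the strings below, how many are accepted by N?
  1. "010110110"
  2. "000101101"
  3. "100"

3

"010110110": accepted
"000101101": accepted
"100": accepted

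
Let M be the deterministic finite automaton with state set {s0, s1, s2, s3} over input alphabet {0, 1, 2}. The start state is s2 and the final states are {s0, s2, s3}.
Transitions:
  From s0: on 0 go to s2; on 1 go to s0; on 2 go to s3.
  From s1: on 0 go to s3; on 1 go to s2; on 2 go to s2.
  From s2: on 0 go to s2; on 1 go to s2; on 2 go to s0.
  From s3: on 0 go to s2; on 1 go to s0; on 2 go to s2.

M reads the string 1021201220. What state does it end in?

s2 --1--> s2
s2 --0--> s2
s2 --2--> s0
s0 --1--> s0
s0 --2--> s3
s3 --0--> s2
s2 --1--> s2
s2 --2--> s0
s0 --2--> s3
s3 --0--> s2

s2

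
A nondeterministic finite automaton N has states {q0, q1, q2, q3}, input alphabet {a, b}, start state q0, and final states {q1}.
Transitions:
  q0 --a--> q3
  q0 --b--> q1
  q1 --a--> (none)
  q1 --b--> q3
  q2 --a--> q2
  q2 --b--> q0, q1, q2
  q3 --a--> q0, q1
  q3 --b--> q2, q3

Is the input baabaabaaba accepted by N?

rejected

Start: {q0}
read b: {q1}
read a: {}
The reachable set is empty and stays empty for the remaining 9 symbols.
Reachable ∩ accepting = {} — empty.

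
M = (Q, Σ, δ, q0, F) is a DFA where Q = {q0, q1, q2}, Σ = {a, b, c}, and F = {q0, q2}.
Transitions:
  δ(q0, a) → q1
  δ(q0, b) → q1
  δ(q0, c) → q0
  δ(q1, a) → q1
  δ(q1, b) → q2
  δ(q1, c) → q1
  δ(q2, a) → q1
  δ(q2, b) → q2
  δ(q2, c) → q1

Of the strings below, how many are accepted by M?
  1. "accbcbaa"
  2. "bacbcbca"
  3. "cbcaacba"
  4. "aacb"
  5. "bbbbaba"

"accbcbaa": rejected
"bacbcbca": rejected
"cbcaacba": rejected
"aacb": accepted
"bbbbaba": rejected

1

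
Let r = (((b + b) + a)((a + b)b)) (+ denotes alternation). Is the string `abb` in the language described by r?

Split as a·bb: ((b+b)+a) matches a and ((a+b)b) matches bb.

yes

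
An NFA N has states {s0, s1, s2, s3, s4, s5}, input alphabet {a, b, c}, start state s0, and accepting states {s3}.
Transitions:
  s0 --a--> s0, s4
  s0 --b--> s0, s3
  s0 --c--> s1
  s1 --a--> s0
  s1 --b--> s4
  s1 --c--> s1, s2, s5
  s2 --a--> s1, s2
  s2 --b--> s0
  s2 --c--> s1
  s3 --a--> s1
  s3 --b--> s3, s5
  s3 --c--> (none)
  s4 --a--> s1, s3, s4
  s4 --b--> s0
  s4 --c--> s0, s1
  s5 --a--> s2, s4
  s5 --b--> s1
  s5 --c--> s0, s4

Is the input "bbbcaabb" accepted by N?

Start: {s0}
read b: {s0, s3}
read b: {s0, s3, s5}
read b: {s0, s1, s3, s5}
read c: {s0, s1, s2, s4, s5}
read a: {s0, s1, s2, s3, s4}
read a: {s0, s1, s2, s3, s4}
read b: {s0, s3, s4, s5}
read b: {s0, s1, s3, s5}
Reachable ∩ accepting = {s3} — nonempty.

accepted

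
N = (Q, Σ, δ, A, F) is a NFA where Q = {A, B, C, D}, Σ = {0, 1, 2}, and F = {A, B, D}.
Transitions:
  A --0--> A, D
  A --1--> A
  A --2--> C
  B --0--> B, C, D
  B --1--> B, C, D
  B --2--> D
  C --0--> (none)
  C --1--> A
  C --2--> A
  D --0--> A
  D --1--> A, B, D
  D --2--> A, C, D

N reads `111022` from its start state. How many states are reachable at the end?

3

Start: {A}
read 1: {A}
read 1: {A}
read 1: {A}
read 0: {A, D}
read 2: {A, C, D}
read 2: {A, C, D}
Final reachable set {A, C, D} has 3 states.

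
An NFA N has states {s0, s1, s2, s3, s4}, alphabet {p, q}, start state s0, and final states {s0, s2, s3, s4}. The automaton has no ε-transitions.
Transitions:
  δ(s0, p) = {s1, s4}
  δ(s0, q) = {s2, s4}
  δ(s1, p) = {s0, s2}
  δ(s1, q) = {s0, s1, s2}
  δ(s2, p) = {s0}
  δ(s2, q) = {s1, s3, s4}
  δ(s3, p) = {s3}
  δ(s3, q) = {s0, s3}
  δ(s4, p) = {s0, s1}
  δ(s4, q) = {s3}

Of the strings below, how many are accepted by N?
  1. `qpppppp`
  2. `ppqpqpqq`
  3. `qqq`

`qpppppp`: accepted
`ppqpqpqq`: accepted
`qqq`: accepted

3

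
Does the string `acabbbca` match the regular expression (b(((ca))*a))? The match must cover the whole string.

No split of acabbbca into u·v has b matching u and (((ca))*a) matching v.

no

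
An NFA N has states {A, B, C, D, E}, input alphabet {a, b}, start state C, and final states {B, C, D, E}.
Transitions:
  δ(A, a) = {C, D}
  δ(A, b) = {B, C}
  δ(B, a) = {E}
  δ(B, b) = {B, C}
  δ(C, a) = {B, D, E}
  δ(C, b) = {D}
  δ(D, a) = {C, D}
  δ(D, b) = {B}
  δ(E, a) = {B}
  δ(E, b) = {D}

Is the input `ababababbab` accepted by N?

accepted

Start: {C}
read a: {B, D, E}
read b: {B, C, D}
read a: {B, C, D, E}
read b: {B, C, D}
read a: {B, C, D, E}
read b: {B, C, D}
read a: {B, C, D, E}
read b: {B, C, D}
read b: {B, C, D}
read a: {B, C, D, E}
read b: {B, C, D}
Reachable ∩ accepting = {B, C, D} — nonempty.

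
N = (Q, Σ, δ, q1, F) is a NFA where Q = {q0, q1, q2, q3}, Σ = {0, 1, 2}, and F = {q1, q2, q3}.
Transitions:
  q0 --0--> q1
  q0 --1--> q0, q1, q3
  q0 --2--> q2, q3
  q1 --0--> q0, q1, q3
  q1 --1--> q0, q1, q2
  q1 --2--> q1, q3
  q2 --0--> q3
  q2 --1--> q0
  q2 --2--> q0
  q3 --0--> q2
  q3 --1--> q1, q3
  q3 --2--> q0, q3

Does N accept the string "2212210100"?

Start: {q1}
read 2: {q1, q3}
read 2: {q0, q1, q3}
read 1: {q0, q1, q2, q3}
read 2: {q0, q1, q2, q3}
read 2: {q0, q1, q2, q3}
read 1: {q0, q1, q2, q3}
read 0: {q0, q1, q2, q3}
read 1: {q0, q1, q2, q3}
read 0: {q0, q1, q2, q3}
read 0: {q0, q1, q2, q3}
Reachable ∩ accepting = {q1, q2, q3} — nonempty.

accepted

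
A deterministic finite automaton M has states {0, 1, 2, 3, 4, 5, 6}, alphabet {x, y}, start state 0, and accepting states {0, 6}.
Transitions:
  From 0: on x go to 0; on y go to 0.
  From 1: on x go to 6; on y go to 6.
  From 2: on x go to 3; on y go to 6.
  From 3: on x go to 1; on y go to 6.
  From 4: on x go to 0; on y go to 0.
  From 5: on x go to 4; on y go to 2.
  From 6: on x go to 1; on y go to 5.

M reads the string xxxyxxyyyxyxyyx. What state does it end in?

0 --x--> 0
0 --x--> 0
0 --x--> 0
0 --y--> 0
0 --x--> 0
0 --x--> 0
0 --y--> 0
0 --y--> 0
0 --y--> 0
0 --x--> 0
0 --y--> 0
0 --x--> 0
0 --y--> 0
0 --y--> 0
0 --x--> 0

0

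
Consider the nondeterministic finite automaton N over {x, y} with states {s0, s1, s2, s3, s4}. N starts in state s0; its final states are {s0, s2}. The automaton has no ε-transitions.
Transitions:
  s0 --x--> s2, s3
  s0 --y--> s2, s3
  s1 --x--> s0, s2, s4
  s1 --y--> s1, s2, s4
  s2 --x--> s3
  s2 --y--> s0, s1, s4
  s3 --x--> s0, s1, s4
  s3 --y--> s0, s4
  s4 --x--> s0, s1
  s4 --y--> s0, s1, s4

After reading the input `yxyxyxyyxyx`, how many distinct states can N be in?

Start: {s0}
read y: {s2, s3}
read x: {s0, s1, s3, s4}
read y: {s0, s1, s2, s3, s4}
read x: {s0, s1, s2, s3, s4}
read y: {s0, s1, s2, s3, s4}
read x: {s0, s1, s2, s3, s4}
read y: {s0, s1, s2, s3, s4}
read y: {s0, s1, s2, s3, s4}
read x: {s0, s1, s2, s3, s4}
read y: {s0, s1, s2, s3, s4}
read x: {s0, s1, s2, s3, s4}
Final reachable set {s0, s1, s2, s3, s4} has 5 states.

5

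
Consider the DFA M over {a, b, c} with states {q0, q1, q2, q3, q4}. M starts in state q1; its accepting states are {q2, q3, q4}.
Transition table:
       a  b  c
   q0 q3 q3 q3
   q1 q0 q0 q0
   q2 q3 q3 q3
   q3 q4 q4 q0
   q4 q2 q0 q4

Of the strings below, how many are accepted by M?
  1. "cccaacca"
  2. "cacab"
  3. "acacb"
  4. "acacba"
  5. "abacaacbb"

4

"cccaacca": accepted
"cacab": accepted
"acacb": rejected
"acacba": accepted
"abacaacbb": accepted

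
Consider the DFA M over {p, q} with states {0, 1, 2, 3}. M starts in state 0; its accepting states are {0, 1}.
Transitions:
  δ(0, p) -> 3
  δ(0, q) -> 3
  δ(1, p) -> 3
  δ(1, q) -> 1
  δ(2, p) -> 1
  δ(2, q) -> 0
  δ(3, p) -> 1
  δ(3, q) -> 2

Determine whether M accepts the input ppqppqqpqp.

0 --p--> 3
3 --p--> 1
1 --q--> 1
1 --p--> 3
3 --p--> 1
1 --q--> 1
1 --q--> 1
1 --p--> 3
3 --q--> 2
2 --p--> 1
End in state 1, which is an accepting state.

accepted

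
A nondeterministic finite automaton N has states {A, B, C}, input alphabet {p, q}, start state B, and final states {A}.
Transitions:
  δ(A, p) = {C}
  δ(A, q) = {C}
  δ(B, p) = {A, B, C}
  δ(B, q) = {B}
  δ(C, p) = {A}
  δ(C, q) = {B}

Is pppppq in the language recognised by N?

Start: {B}
read p: {A, B, C}
read p: {A, B, C}
read p: {A, B, C}
read p: {A, B, C}
read p: {A, B, C}
read q: {B, C}
Reachable ∩ accepting = {} — empty.

rejected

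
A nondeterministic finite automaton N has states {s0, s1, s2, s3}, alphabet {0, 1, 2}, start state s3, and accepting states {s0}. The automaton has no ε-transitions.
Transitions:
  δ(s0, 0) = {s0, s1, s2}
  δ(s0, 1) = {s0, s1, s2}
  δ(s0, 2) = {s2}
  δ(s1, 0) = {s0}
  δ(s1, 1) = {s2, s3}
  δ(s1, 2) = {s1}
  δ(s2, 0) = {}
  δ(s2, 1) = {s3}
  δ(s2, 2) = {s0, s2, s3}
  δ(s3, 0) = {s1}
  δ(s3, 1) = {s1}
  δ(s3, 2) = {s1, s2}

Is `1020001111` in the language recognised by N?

rejected

Start: {s3}
read 1: {s1}
read 0: {s0}
read 2: {s2}
read 0: {}
The reachable set is empty and stays empty for the remaining 6 symbols.
Reachable ∩ accepting = {} — empty.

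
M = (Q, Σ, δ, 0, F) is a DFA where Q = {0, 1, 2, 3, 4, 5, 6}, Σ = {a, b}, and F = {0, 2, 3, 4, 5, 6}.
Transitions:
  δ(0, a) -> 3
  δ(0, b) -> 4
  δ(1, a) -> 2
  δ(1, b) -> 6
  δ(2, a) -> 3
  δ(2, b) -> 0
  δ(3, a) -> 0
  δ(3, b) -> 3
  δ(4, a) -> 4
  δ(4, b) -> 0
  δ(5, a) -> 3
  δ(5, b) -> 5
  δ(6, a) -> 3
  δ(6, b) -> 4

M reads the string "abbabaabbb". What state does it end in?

0 --a--> 3
3 --b--> 3
3 --b--> 3
3 --a--> 0
0 --b--> 4
4 --a--> 4
4 --a--> 4
4 --b--> 0
0 --b--> 4
4 --b--> 0

0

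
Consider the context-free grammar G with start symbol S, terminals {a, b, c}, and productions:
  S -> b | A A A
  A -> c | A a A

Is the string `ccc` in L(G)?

S ⇒ AAA ⇒ cAA ⇒ ccA ⇒ ccc

yes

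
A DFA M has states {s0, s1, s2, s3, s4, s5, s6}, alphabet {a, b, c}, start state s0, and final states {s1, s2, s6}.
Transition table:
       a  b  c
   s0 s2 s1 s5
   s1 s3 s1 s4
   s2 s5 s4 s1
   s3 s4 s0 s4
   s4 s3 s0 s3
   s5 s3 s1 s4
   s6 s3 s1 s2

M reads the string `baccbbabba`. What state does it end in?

s0 --b--> s1
s1 --a--> s3
s3 --c--> s4
s4 --c--> s3
s3 --b--> s0
s0 --b--> s1
s1 --a--> s3
s3 --b--> s0
s0 --b--> s1
s1 --a--> s3

s3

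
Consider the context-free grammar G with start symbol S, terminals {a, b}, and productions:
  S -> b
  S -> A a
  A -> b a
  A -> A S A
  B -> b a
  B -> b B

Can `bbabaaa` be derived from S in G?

no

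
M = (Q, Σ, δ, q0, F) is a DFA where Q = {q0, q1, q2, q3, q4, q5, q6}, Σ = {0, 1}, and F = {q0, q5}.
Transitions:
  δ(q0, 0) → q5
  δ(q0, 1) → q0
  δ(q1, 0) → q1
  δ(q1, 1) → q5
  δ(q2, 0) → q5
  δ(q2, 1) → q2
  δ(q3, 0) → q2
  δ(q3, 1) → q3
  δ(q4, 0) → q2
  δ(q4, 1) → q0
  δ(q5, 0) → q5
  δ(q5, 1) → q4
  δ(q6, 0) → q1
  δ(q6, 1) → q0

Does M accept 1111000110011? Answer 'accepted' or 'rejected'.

accepted

q0 --1--> q0
q0 --1--> q0
q0 --1--> q0
q0 --1--> q0
q0 --0--> q5
q5 --0--> q5
q5 --0--> q5
q5 --1--> q4
q4 --1--> q0
q0 --0--> q5
q5 --0--> q5
q5 --1--> q4
q4 --1--> q0
End in state q0, which is an accepting state.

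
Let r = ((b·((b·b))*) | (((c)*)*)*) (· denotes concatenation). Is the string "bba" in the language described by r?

Neither (b·((b·b))*) nor (((c)*)*)* matches bba.

no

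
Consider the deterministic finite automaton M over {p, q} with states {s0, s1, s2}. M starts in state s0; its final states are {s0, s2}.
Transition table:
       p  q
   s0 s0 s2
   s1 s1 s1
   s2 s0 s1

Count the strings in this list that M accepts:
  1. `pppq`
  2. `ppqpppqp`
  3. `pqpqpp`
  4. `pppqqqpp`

`pppq`: accepted
`ppqpppqp`: accepted
`pqpqpp`: accepted
`pppqqqpp`: rejected

3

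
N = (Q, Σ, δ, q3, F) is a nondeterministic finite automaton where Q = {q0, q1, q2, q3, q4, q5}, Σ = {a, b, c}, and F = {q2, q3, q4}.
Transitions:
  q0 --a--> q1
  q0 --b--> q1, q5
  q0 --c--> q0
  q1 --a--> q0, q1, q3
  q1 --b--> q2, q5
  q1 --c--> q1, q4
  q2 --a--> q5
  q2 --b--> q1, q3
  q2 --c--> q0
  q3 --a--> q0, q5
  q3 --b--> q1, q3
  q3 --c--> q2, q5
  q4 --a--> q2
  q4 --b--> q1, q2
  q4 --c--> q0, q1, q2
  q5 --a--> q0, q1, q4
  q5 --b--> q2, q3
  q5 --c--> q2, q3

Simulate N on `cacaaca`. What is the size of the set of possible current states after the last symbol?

Start: {q3}
read c: {q2, q5}
read a: {q0, q1, q4, q5}
read c: {q0, q1, q2, q3, q4}
read a: {q0, q1, q2, q3, q5}
read a: {q0, q1, q3, q4, q5}
read c: {q0, q1, q2, q3, q4, q5}
read a: {q0, q1, q2, q3, q4, q5}
Final reachable set {q0, q1, q2, q3, q4, q5} has 6 states.

6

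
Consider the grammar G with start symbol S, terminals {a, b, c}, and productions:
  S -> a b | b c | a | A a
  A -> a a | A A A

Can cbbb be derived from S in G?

no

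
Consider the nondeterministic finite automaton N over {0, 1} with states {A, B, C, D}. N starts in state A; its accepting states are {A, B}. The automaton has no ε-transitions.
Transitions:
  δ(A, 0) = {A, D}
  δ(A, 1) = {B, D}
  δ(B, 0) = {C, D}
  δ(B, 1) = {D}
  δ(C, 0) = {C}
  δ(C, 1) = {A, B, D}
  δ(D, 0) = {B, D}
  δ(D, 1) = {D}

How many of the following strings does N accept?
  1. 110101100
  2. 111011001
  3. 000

3

110101100: accepted
111011001: accepted
000: accepted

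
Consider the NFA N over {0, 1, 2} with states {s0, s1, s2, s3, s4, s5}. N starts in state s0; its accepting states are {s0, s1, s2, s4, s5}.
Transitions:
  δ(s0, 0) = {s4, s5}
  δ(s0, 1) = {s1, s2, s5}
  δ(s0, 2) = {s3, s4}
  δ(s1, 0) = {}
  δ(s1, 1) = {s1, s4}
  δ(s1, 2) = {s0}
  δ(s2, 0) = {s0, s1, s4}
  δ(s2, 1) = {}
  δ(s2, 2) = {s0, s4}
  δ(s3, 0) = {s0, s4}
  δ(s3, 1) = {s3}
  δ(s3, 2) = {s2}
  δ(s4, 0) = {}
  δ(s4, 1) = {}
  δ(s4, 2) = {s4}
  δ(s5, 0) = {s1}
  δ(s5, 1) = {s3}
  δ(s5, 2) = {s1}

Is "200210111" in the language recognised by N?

rejected

Start: {s0}
read 2: {s3, s4}
read 0: {s0, s4}
read 0: {s4, s5}
read 2: {s1, s4}
read 1: {s1, s4}
read 0: {}
The reachable set is empty and stays empty for the remaining 3 symbols.
Reachable ∩ accepting = {} — empty.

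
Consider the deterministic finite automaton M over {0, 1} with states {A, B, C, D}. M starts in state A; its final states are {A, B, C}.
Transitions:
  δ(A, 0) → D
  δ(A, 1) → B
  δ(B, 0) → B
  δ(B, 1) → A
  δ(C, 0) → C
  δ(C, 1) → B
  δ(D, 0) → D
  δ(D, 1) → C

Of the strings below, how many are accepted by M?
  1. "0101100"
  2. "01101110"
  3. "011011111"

"0101100": rejected
"01101110": rejected
"011011111": accepted

1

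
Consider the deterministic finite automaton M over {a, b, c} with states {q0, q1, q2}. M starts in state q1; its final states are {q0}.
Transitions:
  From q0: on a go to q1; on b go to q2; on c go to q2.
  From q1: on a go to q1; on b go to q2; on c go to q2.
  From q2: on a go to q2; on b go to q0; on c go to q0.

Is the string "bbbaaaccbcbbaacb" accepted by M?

rejected

q1 --b--> q2
q2 --b--> q0
q0 --b--> q2
q2 --a--> q2
q2 --a--> q2
q2 --a--> q2
q2 --c--> q0
q0 --c--> q2
q2 --b--> q0
q0 --c--> q2
q2 --b--> q0
q0 --b--> q2
q2 --a--> q2
q2 --a--> q2
q2 --c--> q0
q0 --b--> q2
End in state q2, which is not an accepting state.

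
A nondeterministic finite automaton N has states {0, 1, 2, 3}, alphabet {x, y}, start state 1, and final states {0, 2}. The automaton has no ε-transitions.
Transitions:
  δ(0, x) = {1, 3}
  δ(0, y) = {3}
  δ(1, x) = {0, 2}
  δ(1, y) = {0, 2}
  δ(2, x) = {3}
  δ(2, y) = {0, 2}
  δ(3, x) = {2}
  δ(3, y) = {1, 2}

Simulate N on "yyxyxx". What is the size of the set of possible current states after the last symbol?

4

Start: {1}
read y: {0, 2}
read y: {0, 2, 3}
read x: {1, 2, 3}
read y: {0, 1, 2}
read x: {0, 1, 2, 3}
read x: {0, 1, 2, 3}
Final reachable set {0, 1, 2, 3} has 4 states.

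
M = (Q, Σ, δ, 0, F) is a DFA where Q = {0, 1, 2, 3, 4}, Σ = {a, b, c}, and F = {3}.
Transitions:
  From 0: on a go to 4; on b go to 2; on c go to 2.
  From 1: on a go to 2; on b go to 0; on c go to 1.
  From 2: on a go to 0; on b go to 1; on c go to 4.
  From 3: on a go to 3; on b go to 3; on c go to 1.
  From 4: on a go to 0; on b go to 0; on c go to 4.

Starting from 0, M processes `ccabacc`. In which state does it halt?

4

0 --c--> 2
2 --c--> 4
4 --a--> 0
0 --b--> 2
2 --a--> 0
0 --c--> 2
2 --c--> 4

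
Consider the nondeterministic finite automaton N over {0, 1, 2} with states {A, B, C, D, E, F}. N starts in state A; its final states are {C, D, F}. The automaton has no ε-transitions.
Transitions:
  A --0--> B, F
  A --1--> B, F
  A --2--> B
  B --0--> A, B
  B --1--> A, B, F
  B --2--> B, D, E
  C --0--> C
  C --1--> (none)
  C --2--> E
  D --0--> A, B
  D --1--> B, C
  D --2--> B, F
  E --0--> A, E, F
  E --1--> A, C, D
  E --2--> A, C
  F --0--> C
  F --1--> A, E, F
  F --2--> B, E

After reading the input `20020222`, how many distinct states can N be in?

Start: {A}
read 2: {B}
read 0: {A, B}
read 0: {A, B, F}
read 2: {B, D, E}
read 0: {A, B, E, F}
read 2: {A, B, C, D, E}
read 2: {A, B, C, D, E, F}
read 2: {A, B, C, D, E, F}
Final reachable set {A, B, C, D, E, F} has 6 states.

6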